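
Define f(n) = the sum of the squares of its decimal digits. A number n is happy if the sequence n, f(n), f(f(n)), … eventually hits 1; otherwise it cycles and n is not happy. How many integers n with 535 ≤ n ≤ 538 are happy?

535: 535 → 59 → 106 → 37 → 58 → 89 → 145 → 42 → 20 → 4 → 16 → 37  (repeats 37)
536: 536 → 70 → 49 → 97 → 130 → 10 → 1  (reaches 1)
537: 537 → 83 → 73 → 58 → 89 → 145 → 42 → 20 → 4 → 16 → 37 → 58  (repeats 58)
538: 538 → 98 → 145 → 42 → 20 → 4 → 16 → 37 → 58 → 89 → 145  (repeats 145)
happy: 536

1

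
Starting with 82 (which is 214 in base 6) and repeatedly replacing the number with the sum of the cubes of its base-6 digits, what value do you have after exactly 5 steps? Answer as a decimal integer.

62

82 = (2,1,4)_6 → 2³ + 1³ + 4³ = 8 + 1 + 64 = 73
73 = (2,0,1)_6 → 2³ + 0³ + 1³ = 8 + 0 + 1 = 9
9 = (1,3)_6 → 1³ + 3³ = 1 + 27 = 28
28 = (4,4)_6 → 4³ + 4³ = 64 + 64 = 128
128 = (3,3,2)_6 → 3³ + 3³ + 2³ = 27 + 27 + 8 = 62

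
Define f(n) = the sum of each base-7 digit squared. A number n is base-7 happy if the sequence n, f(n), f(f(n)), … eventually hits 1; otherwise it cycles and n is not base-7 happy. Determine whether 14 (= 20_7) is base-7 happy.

not base-7 happy

14 = (2,0)_7 → 2² + 0² = 4 + 0 = 4
4 = (4)_7 → 4² = 16
16 = (2,2)_7 → 2² + 2² = 4 + 4 = 8
8 = (1,1)_7 → 1² + 1² = 1 + 1 = 2
2 = (2)_7 → 2² = 4  — 4 already seen; the sequence cycles without reaching 1.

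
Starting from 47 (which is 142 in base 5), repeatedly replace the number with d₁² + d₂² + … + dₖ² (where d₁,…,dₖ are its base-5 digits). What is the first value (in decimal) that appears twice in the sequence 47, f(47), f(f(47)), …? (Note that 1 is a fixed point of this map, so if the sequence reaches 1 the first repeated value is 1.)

13

47 = (1,4,2)_5 → 1² + 4² + 2² = 21
21 = (4,1)_5 → 4² + 1² = 17
17 = (3,2)_5 → 3² + 2² = 13
13 = (2,3)_5 → 2² + 3² = 13  — 13 already appeared earlier.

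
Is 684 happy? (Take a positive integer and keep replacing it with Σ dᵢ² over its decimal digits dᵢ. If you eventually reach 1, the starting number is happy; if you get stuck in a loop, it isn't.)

not happy

684 → 116
116 → 38
38 → 73
73 → 58
58 → 89
89 → 145
145 → 42
42 → 20
20 → 4
4 → 16
16 → 37
37 → 58  — 58 already seen; the sequence cycles without reaching 1.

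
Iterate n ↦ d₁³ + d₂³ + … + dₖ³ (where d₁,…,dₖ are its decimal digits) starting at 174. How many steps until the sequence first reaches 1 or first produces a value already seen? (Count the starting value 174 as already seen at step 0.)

174 → 1³ + 7³ + 4³ = 1 + 343 + 64 = 408
408 → 4³ + 0³ + 8³ = 64 + 0 + 512 = 576
576 → 5³ + 7³ + 6³ = 125 + 343 + 216 = 684
684 → 6³ + 8³ + 4³ = 216 + 512 + 64 = 792
792 → 7³ + 9³ + 2³ = 343 + 729 + 8 = 1080
1080 → 1³ + 0³ + 8³ + 0³ = 1 + 0 + 512 + 0 = 513
513 → 5³ + 1³ + 3³ = 125 + 1 + 27 = 153
153 → 1³ + 5³ + 3³ = 1 + 125 + 27 = 153  — 153 repeats.
That took 8 steps.

8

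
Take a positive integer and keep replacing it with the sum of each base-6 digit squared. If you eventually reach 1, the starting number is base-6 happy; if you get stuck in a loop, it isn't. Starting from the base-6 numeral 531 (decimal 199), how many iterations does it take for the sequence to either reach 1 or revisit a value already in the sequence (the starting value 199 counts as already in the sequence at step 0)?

13

199 = (5,3,1)_6 → 35
35 = (5,5)_6 → 50
50 = (1,2,2)_6 → 9
9 = (1,3)_6 → 10
10 = (1,4)_6 → 17
17 = (2,5)_6 → 29
29 = (4,5)_6 → 41
41 = (1,0,5)_6 → 26
26 = (4,2)_6 → 20
20 = (3,2)_6 → 13
13 = (2,1)_6 → 5
5 = (5)_6 → 25
25 = (4,1)_6 → 17  — 17 repeats.
That took 13 steps.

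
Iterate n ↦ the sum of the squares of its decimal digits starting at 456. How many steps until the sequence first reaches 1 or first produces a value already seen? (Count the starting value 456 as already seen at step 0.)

11

456 → 4² + 5² + 6² = 77
77 → 7² + 7² = 98
98 → 9² + 8² = 145
145 → 1² + 4² + 5² = 42
42 → 4² + 2² = 20
20 → 2² + 0² = 4
4 → 4² = 16
16 → 1² + 6² = 37
37 → 3² + 7² = 58
58 → 5² + 8² = 89
89 → 8² + 9² = 145  — 145 repeats.
That took 11 steps.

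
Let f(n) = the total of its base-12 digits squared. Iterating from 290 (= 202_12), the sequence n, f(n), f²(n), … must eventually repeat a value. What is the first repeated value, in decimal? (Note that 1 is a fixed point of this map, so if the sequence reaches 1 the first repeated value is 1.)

8

290 = (2,0,2)_12 → 2² + 0² + 2² = 4 + 0 + 4 = 8
8 = (8)_12 → 8² = 64
64 = (5,4)_12 → 5² + 4² = 25 + 16 = 41
41 = (3,5)_12 → 3² + 5² = 9 + 25 = 34
34 = (2,10)_12 → 2² + 10² = 4 + 100 = 104
104 = (8,8)_12 → 8² + 8² = 64 + 64 = 128
128 = (10,8)_12 → 10² + 8² = 100 + 64 = 164
164 = (1,1,8)_12 → 1² + 1² + 8² = 1 + 1 + 64 = 66
66 = (5,6)_12 → 5² + 6² = 25 + 36 = 61
61 = (5,1)_12 → 5² + 1² = 25 + 1 = 26
26 = (2,2)_12 → 2² + 2² = 4 + 4 = 8  — 8 already appeared earlier.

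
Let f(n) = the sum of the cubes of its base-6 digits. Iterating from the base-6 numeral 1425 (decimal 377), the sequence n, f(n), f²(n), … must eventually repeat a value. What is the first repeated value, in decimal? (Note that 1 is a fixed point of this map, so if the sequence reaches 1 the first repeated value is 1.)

73

377 = (1,4,2,5)_6 → 1³ + 4³ + 2³ + 5³ = 198
198 = (5,3,0)_6 → 5³ + 3³ + 0³ = 152
152 = (4,1,2)_6 → 4³ + 1³ + 2³ = 73
73 = (2,0,1)_6 → 2³ + 0³ + 1³ = 9
9 = (1,3)_6 → 1³ + 3³ = 28
28 = (4,4)_6 → 4³ + 4³ = 128
128 = (3,3,2)_6 → 3³ + 3³ + 2³ = 62
62 = (1,4,2)_6 → 1³ + 4³ + 2³ = 73  — 73 already appeared earlier.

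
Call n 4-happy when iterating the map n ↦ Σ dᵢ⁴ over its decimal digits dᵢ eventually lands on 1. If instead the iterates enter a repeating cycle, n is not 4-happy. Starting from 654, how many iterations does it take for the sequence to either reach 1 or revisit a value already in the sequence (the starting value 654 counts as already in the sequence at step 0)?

12

654 → 6⁴ + 5⁴ + 4⁴ = 2177
2177 → 2⁴ + 1⁴ + 7⁴ + 7⁴ = 4819
4819 → 4⁴ + 8⁴ + 1⁴ + 9⁴ = 10914
10914 → 1⁴ + 0⁴ + 9⁴ + 1⁴ + 4⁴ = 6819
6819 → 6⁴ + 8⁴ + 1⁴ + 9⁴ = 11954
11954 → 1⁴ + 1⁴ + 9⁴ + 5⁴ + 4⁴ = 7444
7444 → 7⁴ + 4⁴ + 4⁴ + 4⁴ = 3169
3169 → 3⁴ + 1⁴ + 6⁴ + 9⁴ = 7939
7939 → 7⁴ + 9⁴ + 3⁴ + 9⁴ = 15604
15604 → 1⁴ + 5⁴ + 6⁴ + 0⁴ + 4⁴ = 2178
2178 → 2⁴ + 1⁴ + 7⁴ + 8⁴ = 6514
6514 → 6⁴ + 5⁴ + 1⁴ + 4⁴ = 2178  — 2178 repeats.
That took 12 steps.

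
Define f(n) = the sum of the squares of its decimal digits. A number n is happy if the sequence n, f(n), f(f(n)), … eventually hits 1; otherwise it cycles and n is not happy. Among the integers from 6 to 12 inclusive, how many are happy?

6: 6 → 36 → 45 → 41 → 17 → 50 → 25 → 29 → 85 → 89 → 145 → 42 → 20 → 4 → 16 → 37 → 58 → 89  (repeats 89)
7: 7 → 49 → 97 → 130 → 10 → 1  (reaches 1)
8: 8 → 64 → 52 → 29 → 85 → 89 → 145 → 42 → 20 → 4 → 16 → 37 → 58 → 89  (repeats 89)
9: 9 → 81 → 65 → 61 → 37 → 58 → 89 → 145 → 42 → 20 → 4 → 16 → 37  (repeats 37)
10: 10 → 1  (reaches 1)
11: 11 → 2 → 4 → 16 → 37 → 58 → 89 → 145 → 42 → 20 → 4  (repeats 4)
12: 12 → 5 → 25 → 29 → 85 → 89 → 145 → 42 → 20 → 4 → 16 → 37 → 58 → 89  (repeats 89)
happy: 7, 10

2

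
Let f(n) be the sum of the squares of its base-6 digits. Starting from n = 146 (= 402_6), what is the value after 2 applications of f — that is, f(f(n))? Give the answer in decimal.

146 = (4,0,2)_6 → 4² + 0² + 2² = 16 + 0 + 4 = 20
20 = (3,2)_6 → 3² + 2² = 9 + 4 = 13

13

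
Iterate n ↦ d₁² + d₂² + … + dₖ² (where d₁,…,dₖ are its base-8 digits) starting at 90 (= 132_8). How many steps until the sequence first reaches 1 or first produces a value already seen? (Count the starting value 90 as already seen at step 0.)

6

90 = (1,3,2)_8 → 1² + 3² + 2² = 1 + 9 + 4 = 14
14 = (1,6)_8 → 1² + 6² = 1 + 36 = 37
37 = (4,5)_8 → 4² + 5² = 16 + 25 = 41
41 = (5,1)_8 → 5² + 1² = 25 + 1 = 26
26 = (3,2)_8 → 3² + 2² = 9 + 4 = 13
13 = (1,5)_8 → 1² + 5² = 1 + 25 = 26  — 26 repeats.
That took 6 steps.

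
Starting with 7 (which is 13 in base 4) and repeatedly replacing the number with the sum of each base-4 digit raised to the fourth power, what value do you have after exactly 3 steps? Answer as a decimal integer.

7 = (1,3)_4 → 1⁴ + 3⁴ = 1 + 81 = 82
82 = (1,1,0,2)_4 → 1⁴ + 1⁴ + 0⁴ + 2⁴ = 1 + 1 + 0 + 16 = 18
18 = (1,0,2)_4 → 1⁴ + 0⁴ + 2⁴ = 1 + 0 + 16 = 17

17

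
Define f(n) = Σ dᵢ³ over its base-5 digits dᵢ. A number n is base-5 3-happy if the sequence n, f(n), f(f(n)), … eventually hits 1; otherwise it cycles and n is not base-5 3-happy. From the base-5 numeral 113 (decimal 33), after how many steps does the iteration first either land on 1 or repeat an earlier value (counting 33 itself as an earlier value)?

33 = (1,1,3)_5 → 29
29 = (1,0,4)_5 → 65
65 = (2,3,0)_5 → 35
35 = (1,2,0)_5 → 9
9 = (1,4)_5 → 65  — 65 repeats.
That took 5 steps.

5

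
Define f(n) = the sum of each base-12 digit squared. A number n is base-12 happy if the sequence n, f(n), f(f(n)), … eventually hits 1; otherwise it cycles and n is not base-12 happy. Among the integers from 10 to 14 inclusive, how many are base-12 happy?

10: 10 → 100 → 80 → 100  (repeats 100)
11: 11 → 121 → 101 → 89 → 74 → 40 → 25 → 5 → 25  (repeats 25)
12: 12 → 1  (reaches 1)
13: 13 → 2 → 4 → 16 → 17 → 26 → 8 → 64 → 41 → 34 → 104 → 128 → 164 → 66 → 61 → 26  (repeats 26)
14: 14 → 5 → 25 → 5  (repeats 5)
base-12 happy: 12

1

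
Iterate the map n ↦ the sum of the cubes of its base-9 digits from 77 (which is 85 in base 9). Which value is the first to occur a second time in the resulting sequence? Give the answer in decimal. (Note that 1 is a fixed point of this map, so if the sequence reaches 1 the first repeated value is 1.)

77 = (8,5)_9 → 8³ + 5³ = 637
637 = (7,7,7)_9 → 7³ + 7³ + 7³ = 1029
1029 = (1,3,6,3)_9 → 1³ + 3³ + 6³ + 3³ = 271
271 = (3,3,1)_9 → 3³ + 3³ + 1³ = 55
55 = (6,1)_9 → 6³ + 1³ = 217
217 = (2,6,1)_9 → 2³ + 6³ + 1³ = 225
225 = (2,7,0)_9 → 2³ + 7³ + 0³ = 351
351 = (4,3,0)_9 → 4³ + 3³ + 0³ = 91
91 = (1,1,1)_9 → 1³ + 1³ + 1³ = 3
3 = (3)_9 → 3³ = 27
27 = (3,0)_9 → 3³ + 0³ = 27  — 27 already appeared earlier.

27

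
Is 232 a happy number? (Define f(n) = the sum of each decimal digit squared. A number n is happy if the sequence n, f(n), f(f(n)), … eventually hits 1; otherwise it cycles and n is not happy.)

232 → 2² + 3² + 2² = 4 + 9 + 4 = 17
17 → 1² + 7² = 1 + 49 = 50
50 → 5² + 0² = 25 + 0 = 25
25 → 2² + 5² = 4 + 25 = 29
29 → 2² + 9² = 4 + 81 = 85
85 → 8² + 5² = 64 + 25 = 89
89 → 8² + 9² = 64 + 81 = 145
145 → 1² + 4² + 5² = 1 + 16 + 25 = 42
42 → 4² + 2² = 16 + 4 = 20
20 → 2² + 0² = 4 + 0 = 4
4 → 4² = 16
16 → 1² + 6² = 1 + 36 = 37
37 → 3² + 7² = 9 + 49 = 58
58 → 5² + 8² = 25 + 64 = 89  — 89 already seen; the sequence cycles without reaching 1.

not happy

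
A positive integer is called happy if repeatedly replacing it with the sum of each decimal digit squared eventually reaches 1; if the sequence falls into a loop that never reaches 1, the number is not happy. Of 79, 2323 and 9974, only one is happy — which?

79

79: 79 → 130 → 10 → 1  — reaches 1 (happy)
2323: 2323 → 26 → 40 → 16 → 37 → 58 → 89 → 145 → 42 → 20 → 4 → 16  — repeats 16 (not happy)
9974: 9974 → 227 → 57 → 74 → 65 → 61 → 37 → 58 → 89 → 145 → 42 → 20 → 4 → 16 → 37  — repeats 37 (not happy)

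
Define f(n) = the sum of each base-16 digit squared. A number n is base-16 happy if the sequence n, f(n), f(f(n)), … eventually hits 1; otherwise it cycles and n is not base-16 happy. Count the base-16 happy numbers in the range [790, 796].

3

790: 790 → 46 → 200 → 208 → 169 → 181 → 146 → 85 → 50 → 13 → 169  (repeats 169)
791: 791 → 59 → 130 → 68 → 32 → 4 → 16 → 1  (reaches 1)
792: 792 → 74 → 116 → 65 → 17 → 2 → 4 → 16 → 1  (reaches 1)
793: 793 → 91 → 146 → 85 → 50 → 13 → 169 → 181 → 146  (repeats 146)
794: 794 → 110 → 232 → 260 → 17 → 2 → 4 → 16 → 1  (reaches 1)
795: 795 → 131 → 73 → 97 → 37 → 29 → 170 → 200 → 208 → 169 → 181 → 146 → 85 → 50 → 13 → 169  (repeats 169)
796: 796 → 154 → 181 → 146 → 85 → 50 → 13 → 169 → 181  (repeats 181)
base-16 happy: 791, 792, 794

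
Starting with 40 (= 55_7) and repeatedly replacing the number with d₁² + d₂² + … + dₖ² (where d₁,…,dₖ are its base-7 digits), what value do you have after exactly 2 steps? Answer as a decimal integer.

40 = (5,5)_7 → 5² + 5² = 25 + 25 = 50
50 = (1,0,1)_7 → 1² + 0² + 1² = 1 + 0 + 1 = 2

2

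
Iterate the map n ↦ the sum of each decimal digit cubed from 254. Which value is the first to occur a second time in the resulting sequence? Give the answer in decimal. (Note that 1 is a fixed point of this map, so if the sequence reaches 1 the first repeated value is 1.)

254 → 2³ + 5³ + 4³ = 197
197 → 1³ + 9³ + 7³ = 1073
1073 → 1³ + 0³ + 7³ + 3³ = 371
371 → 3³ + 7³ + 1³ = 371  — 371 already appeared earlier.

371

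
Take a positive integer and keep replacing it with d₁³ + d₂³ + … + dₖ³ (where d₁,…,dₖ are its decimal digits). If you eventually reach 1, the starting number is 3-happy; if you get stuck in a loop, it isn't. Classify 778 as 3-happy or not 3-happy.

3-happy

778 → 7³ + 7³ + 8³ = 343 + 343 + 512 = 1198
1198 → 1³ + 1³ + 9³ + 8³ = 1 + 1 + 729 + 512 = 1243
1243 → 1³ + 2³ + 4³ + 3³ = 1 + 8 + 64 + 27 = 100
100 → 1³ + 0³ + 0³ = 1 + 0 + 0 = 1  — reached 1.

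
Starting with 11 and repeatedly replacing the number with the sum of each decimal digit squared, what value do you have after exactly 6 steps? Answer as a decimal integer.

11 → 1² + 1² = 2
2 → 2² = 4
4 → 4² = 16
16 → 1² + 6² = 37
37 → 3² + 7² = 58
58 → 5² + 8² = 89

89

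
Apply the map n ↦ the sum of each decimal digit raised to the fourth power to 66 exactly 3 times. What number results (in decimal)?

66 → 2592
2592 → 7218
7218 → 6514

6514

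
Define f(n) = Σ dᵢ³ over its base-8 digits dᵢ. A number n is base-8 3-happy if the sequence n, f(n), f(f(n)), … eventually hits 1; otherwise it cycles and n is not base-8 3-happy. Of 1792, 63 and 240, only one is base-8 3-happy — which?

1792: 1792 → 91 → 55 → 559 → 469 → 476 → 434 → 440 → 559  — repeats 559 (not base-8 3-happy)
63: 63 → 686 → 350 → 368 → 341 → 258 → 72 → 2 → 8 → 1  — reaches 1 (base-8 3-happy)
240: 240 → 243 → 270 → 281 → 92 → 92  — repeats 92 (not base-8 3-happy)

63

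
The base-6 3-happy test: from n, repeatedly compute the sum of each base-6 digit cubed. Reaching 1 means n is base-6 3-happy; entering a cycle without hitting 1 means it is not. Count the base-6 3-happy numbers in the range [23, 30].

3

23: 23 → 152 → 73 → 9 → 28 → 128 → 62 → 73  (repeats 73)
24: 24 → 64 → 129 → 81 → 36 → 1  (reaches 1)
25: 25 → 65 → 190 → 190  (repeats 190)
26: 26 → 72 → 8 → 9 → 28 → 128 → 62 → 73 → 9  (repeats 9)
27: 27 → 91 → 36 → 1  (reaches 1)
28: 28 → 128 → 62 → 73 → 9 → 28  (repeats 28)
29: 29 → 189 → 153 → 92 → 43 → 3 → 27 → 91 → 36 → 1  (reaches 1)
30: 30 → 125 → 160 → 136 → 155 → 190 → 190  (repeats 190)
base-6 3-happy: 24, 27, 29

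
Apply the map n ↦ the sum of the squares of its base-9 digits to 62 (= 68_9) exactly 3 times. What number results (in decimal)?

36

62 = (6,8)_9 → 6² + 8² = 100
100 = (1,2,1)_9 → 1² + 2² + 1² = 6
6 = (6)_9 → 6² = 36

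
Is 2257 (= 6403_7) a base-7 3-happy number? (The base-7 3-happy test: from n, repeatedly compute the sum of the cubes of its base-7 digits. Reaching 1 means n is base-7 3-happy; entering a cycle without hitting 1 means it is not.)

2257 = (6,4,0,3)_7 → 6³ + 4³ + 0³ + 3³ = 216 + 64 + 0 + 27 = 307
307 = (6,1,6)_7 → 6³ + 1³ + 6³ = 216 + 1 + 216 = 433
433 = (1,1,5,6)_7 → 1³ + 1³ + 5³ + 6³ = 1 + 1 + 125 + 216 = 343
343 = (1,0,0,0)_7 → 1³ + 0³ + 0³ + 0³ = 1 + 0 + 0 + 0 = 1  — reached 1.

base-7 3-happy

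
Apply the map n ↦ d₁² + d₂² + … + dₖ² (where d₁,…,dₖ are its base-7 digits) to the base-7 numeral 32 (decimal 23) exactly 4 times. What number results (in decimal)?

23 = (3,2)_7 → 3² + 2² = 13
13 = (1,6)_7 → 1² + 6² = 37
37 = (5,2)_7 → 5² + 2² = 29
29 = (4,1)_7 → 4² + 1² = 17

17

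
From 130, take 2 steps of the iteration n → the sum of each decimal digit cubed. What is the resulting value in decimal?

130 → 1³ + 3³ + 0³ = 28
28 → 2³ + 8³ = 520

520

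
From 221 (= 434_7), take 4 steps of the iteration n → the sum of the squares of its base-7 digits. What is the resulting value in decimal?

221 = (4,3,4)_7 → 41
41 = (5,6)_7 → 61
61 = (1,1,5)_7 → 27
27 = (3,6)_7 → 45

45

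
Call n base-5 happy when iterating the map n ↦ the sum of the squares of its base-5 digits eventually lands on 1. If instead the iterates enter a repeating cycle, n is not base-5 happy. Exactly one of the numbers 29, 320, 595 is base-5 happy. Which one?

595

29: 29 → 17 → 13 → 13  — repeats 13 (not base-5 happy)
320: 320 → 24 → 32 → 6 → 2 → 4 → 16 → 10 → 4  — repeats 4 (not base-5 happy)
595: 595 → 41 → 11 → 5 → 1  — reaches 1 (base-5 happy)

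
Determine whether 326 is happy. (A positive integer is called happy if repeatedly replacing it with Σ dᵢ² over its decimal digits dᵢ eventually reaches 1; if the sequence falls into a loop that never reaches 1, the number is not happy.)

326 → 3² + 2² + 6² = 9 + 4 + 36 = 49
49 → 4² + 9² = 16 + 81 = 97
97 → 9² + 7² = 81 + 49 = 130
130 → 1² + 3² + 0² = 1 + 9 + 0 = 10
10 → 1² + 0² = 1 + 0 = 1  — reached 1.

happy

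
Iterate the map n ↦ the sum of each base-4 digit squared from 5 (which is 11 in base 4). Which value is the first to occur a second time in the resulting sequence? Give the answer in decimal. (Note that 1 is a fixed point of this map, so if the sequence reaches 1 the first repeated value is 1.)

1

5 = (1,1)_4 → 1² + 1² = 1 + 1 = 2
2 = (2)_4 → 2² = 4
4 = (1,0)_4 → 1² + 0² = 1 + 0 = 1  — reached the fixed point 1.
1 → 1, so 1 is the first repeated value.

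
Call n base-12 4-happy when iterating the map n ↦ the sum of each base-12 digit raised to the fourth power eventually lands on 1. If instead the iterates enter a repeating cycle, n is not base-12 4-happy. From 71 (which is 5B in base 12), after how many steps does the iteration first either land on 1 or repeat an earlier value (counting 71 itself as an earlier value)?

71 = (5,11)_12 → 5⁴ + 11⁴ = 625 + 14641 = 15266
15266 = (8,10,0,2)_12 → 8⁴ + 10⁴ + 0⁴ + 2⁴ = 4096 + 10000 + 0 + 16 = 14112
14112 = (8,2,0,0)_12 → 8⁴ + 2⁴ + 0⁴ + 0⁴ = 4096 + 16 + 0 + 0 = 4112
4112 = (2,4,6,8)_12 → 2⁴ + 4⁴ + 6⁴ + 8⁴ = 16 + 256 + 1296 + 4096 = 5664
5664 = (3,3,4,0)_12 → 3⁴ + 3⁴ + 4⁴ + 0⁴ = 81 + 81 + 256 + 0 = 418
418 = (2,10,10)_12 → 2⁴ + 10⁴ + 10⁴ = 16 + 10000 + 10000 = 20016
20016 = (11,7,0,0)_12 → 11⁴ + 7⁴ + 0⁴ + 0⁴ = 14641 + 2401 + 0 + 0 = 17042
17042 = (9,10,4,2)_12 → 9⁴ + 10⁴ + 4⁴ + 2⁴ = 6561 + 10000 + 256 + 16 = 16833
16833 = (9,8,10,9)_12 → 9⁴ + 8⁴ + 10⁴ + 9⁴ = 6561 + 4096 + 10000 + 6561 = 27218
27218 = (1,3,9,0,2)_12 → 1⁴ + 3⁴ + 9⁴ + 0⁴ + 2⁴ = 1 + 81 + 6561 + 0 + 16 = 6659
6659 = (3,10,2,11)_12 → 3⁴ + 10⁴ + 2⁴ + 11⁴ = 81 + 10000 + 16 + 14641 = 24738
24738 = (1,2,3,9,6)_12 → 1⁴ + 2⁴ + 3⁴ + 9⁴ + 6⁴ = 1 + 16 + 81 + 6561 + 1296 = 7955
7955 = (4,7,2,11)_12 → 4⁴ + 7⁴ + 2⁴ + 11⁴ = 256 + 2401 + 16 + 14641 = 17314
17314 = (10,0,2,10)_12 → 10⁴ + 0⁴ + 2⁴ + 10⁴ = 10000 + 0 + 16 + 10000 = 20016  — 20016 repeats.
That took 14 steps.

14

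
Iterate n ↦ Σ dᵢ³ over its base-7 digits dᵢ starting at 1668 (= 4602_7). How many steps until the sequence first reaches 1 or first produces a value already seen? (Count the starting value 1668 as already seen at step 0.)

6

1668 = (4,6,0,2)_7 → 4³ + 6³ + 0³ + 2³ = 288
288 = (5,6,1)_7 → 5³ + 6³ + 1³ = 342
342 = (6,6,6)_7 → 6³ + 6³ + 6³ = 648
648 = (1,6,1,4)_7 → 1³ + 6³ + 1³ + 4³ = 282
282 = (5,5,2)_7 → 5³ + 5³ + 2³ = 258
258 = (5,1,6)_7 → 5³ + 1³ + 6³ = 342  — 342 repeats.
That took 6 steps.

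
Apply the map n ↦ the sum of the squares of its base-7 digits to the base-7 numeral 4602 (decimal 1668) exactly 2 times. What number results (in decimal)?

1668 = (4,6,0,2)_7 → 4² + 6² + 0² + 2² = 16 + 36 + 0 + 4 = 56
56 = (1,1,0)_7 → 1² + 1² + 0² = 1 + 1 + 0 = 2

2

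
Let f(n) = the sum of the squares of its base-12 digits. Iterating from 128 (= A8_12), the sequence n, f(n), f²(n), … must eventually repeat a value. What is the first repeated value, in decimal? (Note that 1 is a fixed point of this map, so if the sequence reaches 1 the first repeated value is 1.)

128

128 = (10,8)_12 → 10² + 8² = 164
164 = (1,1,8)_12 → 1² + 1² + 8² = 66
66 = (5,6)_12 → 5² + 6² = 61
61 = (5,1)_12 → 5² + 1² = 26
26 = (2,2)_12 → 2² + 2² = 8
8 = (8)_12 → 8² = 64
64 = (5,4)_12 → 5² + 4² = 41
41 = (3,5)_12 → 3² + 5² = 34
34 = (2,10)_12 → 2² + 10² = 104
104 = (8,8)_12 → 8² + 8² = 128  — 128 already appeared earlier.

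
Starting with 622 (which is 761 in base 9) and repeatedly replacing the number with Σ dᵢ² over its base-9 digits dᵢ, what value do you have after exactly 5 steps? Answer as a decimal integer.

68

622 = (7,6,1)_9 → 7² + 6² + 1² = 49 + 36 + 1 = 86
86 = (1,0,5)_9 → 1² + 0² + 5² = 1 + 0 + 25 = 26
26 = (2,8)_9 → 2² + 8² = 4 + 64 = 68
68 = (7,5)_9 → 7² + 5² = 49 + 25 = 74
74 = (8,2)_9 → 8² + 2² = 64 + 4 = 68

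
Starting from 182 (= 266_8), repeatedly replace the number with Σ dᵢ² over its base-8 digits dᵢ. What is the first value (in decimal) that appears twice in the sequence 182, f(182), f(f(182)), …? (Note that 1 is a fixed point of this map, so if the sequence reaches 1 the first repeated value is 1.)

182 = (2,6,6)_8 → 2² + 6² + 6² = 76
76 = (1,1,4)_8 → 1² + 1² + 4² = 18
18 = (2,2)_8 → 2² + 2² = 8
8 = (1,0)_8 → 1² + 0² = 1  — reached the fixed point 1.
1 → 1, so 1 is the first repeated value.

1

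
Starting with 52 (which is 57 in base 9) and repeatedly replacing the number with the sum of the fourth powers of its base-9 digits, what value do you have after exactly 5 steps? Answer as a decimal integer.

4098

52 = (5,7)_9 → 5⁴ + 7⁴ = 625 + 2401 = 3026
3026 = (4,1,3,2)_9 → 4⁴ + 1⁴ + 3⁴ + 2⁴ = 256 + 1 + 81 + 16 = 354
354 = (4,3,3)_9 → 4⁴ + 3⁴ + 3⁴ = 256 + 81 + 81 = 418
418 = (5,1,4)_9 → 5⁴ + 1⁴ + 4⁴ = 625 + 1 + 256 = 882
882 = (1,1,8,0)_9 → 1⁴ + 1⁴ + 8⁴ + 0⁴ = 1 + 1 + 4096 + 0 = 4098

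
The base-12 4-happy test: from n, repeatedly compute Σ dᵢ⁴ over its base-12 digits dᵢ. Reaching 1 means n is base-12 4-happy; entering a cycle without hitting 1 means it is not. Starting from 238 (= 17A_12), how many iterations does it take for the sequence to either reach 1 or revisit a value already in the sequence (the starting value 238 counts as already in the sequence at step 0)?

14

238 = (1,7,10)_12 → 1⁴ + 7⁴ + 10⁴ = 12402
12402 = (7,2,1,6)_12 → 7⁴ + 2⁴ + 1⁴ + 6⁴ = 3714
3714 = (2,1,9,6)_12 → 2⁴ + 1⁴ + 9⁴ + 6⁴ = 7874
7874 = (4,6,8,2)_12 → 4⁴ + 6⁴ + 8⁴ + 2⁴ = 5664
5664 = (3,3,4,0)_12 → 3⁴ + 3⁴ + 4⁴ + 0⁴ = 418
418 = (2,10,10)_12 → 2⁴ + 10⁴ + 10⁴ = 20016
20016 = (11,7,0,0)_12 → 11⁴ + 7⁴ + 0⁴ + 0⁴ = 17042
17042 = (9,10,4,2)_12 → 9⁴ + 10⁴ + 4⁴ + 2⁴ = 16833
16833 = (9,8,10,9)_12 → 9⁴ + 8⁴ + 10⁴ + 9⁴ = 27218
27218 = (1,3,9,0,2)_12 → 1⁴ + 3⁴ + 9⁴ + 0⁴ + 2⁴ = 6659
6659 = (3,10,2,11)_12 → 3⁴ + 10⁴ + 2⁴ + 11⁴ = 24738
24738 = (1,2,3,9,6)_12 → 1⁴ + 2⁴ + 3⁴ + 9⁴ + 6⁴ = 7955
7955 = (4,7,2,11)_12 → 4⁴ + 7⁴ + 2⁴ + 11⁴ = 17314
17314 = (10,0,2,10)_12 → 10⁴ + 0⁴ + 2⁴ + 10⁴ = 20016  — 20016 repeats.
That took 14 steps.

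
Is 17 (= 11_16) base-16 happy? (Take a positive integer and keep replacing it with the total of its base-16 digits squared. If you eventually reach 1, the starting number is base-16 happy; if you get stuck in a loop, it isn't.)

17 = (1,1)_16 → 1² + 1² = 1 + 1 = 2
2 = (2)_16 → 2² = 4
4 = (4)_16 → 4² = 16
16 = (1,0)_16 → 1² + 0² = 1 + 0 = 1  — reached 1.

base-16 happy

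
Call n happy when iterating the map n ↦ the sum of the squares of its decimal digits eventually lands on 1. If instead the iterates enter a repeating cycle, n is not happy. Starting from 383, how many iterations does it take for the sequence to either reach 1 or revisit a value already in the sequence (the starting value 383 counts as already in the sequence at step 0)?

383 → 3² + 8² + 3² = 82
82 → 8² + 2² = 68
68 → 6² + 8² = 100
100 → 1² + 0² + 0² = 1  — reached 1.
That took 4 steps.

4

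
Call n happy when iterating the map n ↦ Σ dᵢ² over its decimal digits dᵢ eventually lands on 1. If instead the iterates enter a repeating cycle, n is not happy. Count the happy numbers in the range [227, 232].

227: 227 → 57 → 74 → 65 → 61 → 37 → 58 → 89 → 145 → 42 → 20 → 4 → 16 → 37  — not happy
228: 228 → 72 → 53 → 34 → 25 → 29 → 85 → 89 → 145 → 42 → 20 → 4 → 16 → 37 → 58 → 89  — not happy
229: 229 → 89 → 145 → 42 → 20 → 4 → 16 → 37 → 58 → 89  — not happy
230: 230 → 13 → 10 → 1  — happy
231: 231 → 14 → 17 → 50 → 25 → 29 → 85 → 89 → 145 → 42 → 20 → 4 → 16 → 37 → 58 → 89  — not happy
232: 232 → 17 → 50 → 25 → 29 → 85 → 89 → 145 → 42 → 20 → 4 → 16 → 37 → 58 → 89  — not happy
happy: 230

1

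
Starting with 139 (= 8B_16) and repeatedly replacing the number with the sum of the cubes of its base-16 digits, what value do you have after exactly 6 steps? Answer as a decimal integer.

1072

139 = (8,11)_16 → 1843
1843 = (7,3,3)_16 → 397
397 = (1,8,13)_16 → 2710
2710 = (10,9,6)_16 → 1945
1945 = (7,9,9)_16 → 1801
1801 = (7,0,9)_16 → 1072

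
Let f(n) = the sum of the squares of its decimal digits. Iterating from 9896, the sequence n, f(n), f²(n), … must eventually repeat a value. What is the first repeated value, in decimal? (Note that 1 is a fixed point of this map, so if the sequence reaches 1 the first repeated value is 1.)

1

9896 → 9² + 8² + 9² + 6² = 81 + 64 + 81 + 36 = 262
262 → 2² + 6² + 2² = 4 + 36 + 4 = 44
44 → 4² + 4² = 16 + 16 = 32
32 → 3² + 2² = 9 + 4 = 13
13 → 1² + 3² = 1 + 9 = 10
10 → 1² + 0² = 1 + 0 = 1  — reached the fixed point 1.
1 → 1, so 1 is the first repeated value.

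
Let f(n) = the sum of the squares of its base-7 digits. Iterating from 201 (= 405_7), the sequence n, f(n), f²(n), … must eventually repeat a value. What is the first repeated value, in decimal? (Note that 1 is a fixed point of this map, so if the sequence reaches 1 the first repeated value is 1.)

201 = (4,0,5)_7 → 4² + 0² + 5² = 41
41 = (5,6)_7 → 5² + 6² = 61
61 = (1,1,5)_7 → 1² + 1² + 5² = 27
27 = (3,6)_7 → 3² + 6² = 45
45 = (6,3)_7 → 6² + 3² = 45  — 45 already appeared earlier.

45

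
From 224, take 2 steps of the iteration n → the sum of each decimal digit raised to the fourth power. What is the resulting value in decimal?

224 → 288
288 → 8208

8208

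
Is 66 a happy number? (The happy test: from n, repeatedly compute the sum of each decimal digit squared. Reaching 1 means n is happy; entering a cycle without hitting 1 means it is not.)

not happy

66 → 6² + 6² = 36 + 36 = 72
72 → 7² + 2² = 49 + 4 = 53
53 → 5² + 3² = 25 + 9 = 34
34 → 3² + 4² = 9 + 16 = 25
25 → 2² + 5² = 4 + 25 = 29
29 → 2² + 9² = 4 + 81 = 85
85 → 8² + 5² = 64 + 25 = 89
89 → 8² + 9² = 64 + 81 = 145
145 → 1² + 4² + 5² = 1 + 16 + 25 = 42
42 → 4² + 2² = 16 + 4 = 20
20 → 2² + 0² = 4 + 0 = 4
4 → 4² = 16
16 → 1² + 6² = 1 + 36 = 37
37 → 3² + 7² = 9 + 49 = 58
58 → 5² + 8² = 25 + 64 = 89  — 89 already seen; the sequence cycles without reaching 1.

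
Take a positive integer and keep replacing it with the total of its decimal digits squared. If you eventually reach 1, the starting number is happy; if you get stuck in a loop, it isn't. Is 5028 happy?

not happy

5028 → 5² + 0² + 2² + 8² = 25 + 0 + 4 + 64 = 93
93 → 9² + 3² = 81 + 9 = 90
90 → 9² + 0² = 81 + 0 = 81
81 → 8² + 1² = 64 + 1 = 65
65 → 6² + 5² = 36 + 25 = 61
61 → 6² + 1² = 36 + 1 = 37
37 → 3² + 7² = 9 + 49 = 58
58 → 5² + 8² = 25 + 64 = 89
89 → 8² + 9² = 64 + 81 = 145
145 → 1² + 4² + 5² = 1 + 16 + 25 = 42
42 → 4² + 2² = 16 + 4 = 20
20 → 2² + 0² = 4 + 0 = 4
4 → 4² = 16
16 → 1² + 6² = 1 + 36 = 37  — 37 already seen; the sequence cycles without reaching 1.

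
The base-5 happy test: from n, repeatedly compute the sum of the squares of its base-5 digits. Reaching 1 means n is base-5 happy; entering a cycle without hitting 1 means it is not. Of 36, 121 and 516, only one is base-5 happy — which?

36: 36 → 6 → 2 → 4 → 16 → 10 → 4  — repeats 4 (not base-5 happy)
121: 121 → 33 → 11 → 5 → 1  — reaches 1 (base-5 happy)
516: 516 → 26 → 2 → 4 → 16 → 10 → 4  — repeats 4 (not base-5 happy)

121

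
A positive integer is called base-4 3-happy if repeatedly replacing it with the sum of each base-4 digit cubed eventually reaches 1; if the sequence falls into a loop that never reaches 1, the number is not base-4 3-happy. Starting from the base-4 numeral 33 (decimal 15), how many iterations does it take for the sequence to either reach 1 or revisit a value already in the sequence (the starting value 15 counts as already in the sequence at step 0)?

15 = (3,3)_4 → 3³ + 3³ = 27 + 27 = 54
54 = (3,1,2)_4 → 3³ + 1³ + 2³ = 27 + 1 + 8 = 36
36 = (2,1,0)_4 → 2³ + 1³ + 0³ = 8 + 1 + 0 = 9
9 = (2,1)_4 → 2³ + 1³ = 8 + 1 = 9  — 9 repeats.
That took 4 steps.

4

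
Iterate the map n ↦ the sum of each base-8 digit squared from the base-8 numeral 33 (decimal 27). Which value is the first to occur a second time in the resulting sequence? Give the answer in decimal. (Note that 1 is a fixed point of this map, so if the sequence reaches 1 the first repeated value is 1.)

27 = (3,3)_8 → 3² + 3² = 18
18 = (2,2)_8 → 2² + 2² = 8
8 = (1,0)_8 → 1² + 0² = 1  — reached the fixed point 1.
1 → 1, so 1 is the first repeated value.

1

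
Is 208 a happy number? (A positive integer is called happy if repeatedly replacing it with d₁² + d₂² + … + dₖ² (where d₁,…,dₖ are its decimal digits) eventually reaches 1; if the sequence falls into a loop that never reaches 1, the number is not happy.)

208 → 2² + 0² + 8² = 68
68 → 6² + 8² = 100
100 → 1² + 0² + 0² = 1  — reached 1.

happy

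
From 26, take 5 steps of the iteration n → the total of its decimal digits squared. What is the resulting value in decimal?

89

26 → 2² + 6² = 40
40 → 4² + 0² = 16
16 → 1² + 6² = 37
37 → 3² + 7² = 58
58 → 5² + 8² = 89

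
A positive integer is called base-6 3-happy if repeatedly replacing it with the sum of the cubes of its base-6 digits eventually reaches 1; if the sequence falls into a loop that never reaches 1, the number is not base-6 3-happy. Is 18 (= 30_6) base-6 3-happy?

base-6 3-happy

18 = (3,0)_6 → 3³ + 0³ = 27 + 0 = 27
27 = (4,3)_6 → 4³ + 3³ = 64 + 27 = 91
91 = (2,3,1)_6 → 2³ + 3³ + 1³ = 8 + 27 + 1 = 36
36 = (1,0,0)_6 → 1³ + 0³ + 0³ = 1 + 0 + 0 = 1  — reached 1.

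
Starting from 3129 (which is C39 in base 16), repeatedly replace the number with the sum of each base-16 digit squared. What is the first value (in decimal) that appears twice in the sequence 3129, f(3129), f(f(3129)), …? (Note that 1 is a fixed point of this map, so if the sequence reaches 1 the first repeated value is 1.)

85

3129 = (12,3,9)_16 → 234
234 = (14,10)_16 → 296
296 = (1,2,8)_16 → 69
69 = (4,5)_16 → 41
41 = (2,9)_16 → 85
85 = (5,5)_16 → 50
50 = (3,2)_16 → 13
13 = (13)_16 → 169
169 = (10,9)_16 → 181
181 = (11,5)_16 → 146
146 = (9,2)_16 → 85  — 85 already appeared earlier.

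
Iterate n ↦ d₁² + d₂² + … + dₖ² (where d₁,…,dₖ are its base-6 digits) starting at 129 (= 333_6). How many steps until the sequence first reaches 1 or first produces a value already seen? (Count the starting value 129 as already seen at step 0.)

129 = (3,3,3)_6 → 3² + 3² + 3² = 27
27 = (4,3)_6 → 4² + 3² = 25
25 = (4,1)_6 → 4² + 1² = 17
17 = (2,5)_6 → 2² + 5² = 29
29 = (4,5)_6 → 4² + 5² = 41
41 = (1,0,5)_6 → 1² + 0² + 5² = 26
26 = (4,2)_6 → 4² + 2² = 20
20 = (3,2)_6 → 3² + 2² = 13
13 = (2,1)_6 → 2² + 1² = 5
5 = (5)_6 → 5² = 25  — 25 repeats.
That took 10 steps.

10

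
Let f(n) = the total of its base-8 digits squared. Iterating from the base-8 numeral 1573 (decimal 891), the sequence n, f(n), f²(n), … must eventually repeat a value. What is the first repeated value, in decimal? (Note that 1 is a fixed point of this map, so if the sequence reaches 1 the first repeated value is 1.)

20

891 = (1,5,7,3)_8 → 1² + 5² + 7² + 3² = 84
84 = (1,2,4)_8 → 1² + 2² + 4² = 21
21 = (2,5)_8 → 2² + 5² = 29
29 = (3,5)_8 → 3² + 5² = 34
34 = (4,2)_8 → 4² + 2² = 20
20 = (2,4)_8 → 2² + 4² = 20  — 20 already appeared earlier.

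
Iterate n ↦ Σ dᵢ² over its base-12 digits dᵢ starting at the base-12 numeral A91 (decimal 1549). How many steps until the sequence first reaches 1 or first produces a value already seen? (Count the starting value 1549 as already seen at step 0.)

1549 = (10,9,1)_12 → 10² + 9² + 1² = 182
182 = (1,3,2)_12 → 1² + 3² + 2² = 14
14 = (1,2)_12 → 1² + 2² = 5
5 = (5)_12 → 5² = 25
25 = (2,1)_12 → 2² + 1² = 5  — 5 repeats.
That took 5 steps.

5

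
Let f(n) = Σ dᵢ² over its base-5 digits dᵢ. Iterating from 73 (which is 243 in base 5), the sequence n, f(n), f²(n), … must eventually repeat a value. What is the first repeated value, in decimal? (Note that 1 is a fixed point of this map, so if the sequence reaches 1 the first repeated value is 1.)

73 = (2,4,3)_5 → 2² + 4² + 3² = 29
29 = (1,0,4)_5 → 1² + 0² + 4² = 17
17 = (3,2)_5 → 3² + 2² = 13
13 = (2,3)_5 → 2² + 3² = 13  — 13 already appeared earlier.

13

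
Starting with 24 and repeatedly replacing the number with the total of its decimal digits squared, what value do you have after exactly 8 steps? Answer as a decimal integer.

42

24 → 2² + 4² = 20
20 → 2² + 0² = 4
4 → 4² = 16
16 → 1² + 6² = 37
37 → 3² + 7² = 58
58 → 5² + 8² = 89
89 → 8² + 9² = 145
145 → 1² + 4² + 5² = 42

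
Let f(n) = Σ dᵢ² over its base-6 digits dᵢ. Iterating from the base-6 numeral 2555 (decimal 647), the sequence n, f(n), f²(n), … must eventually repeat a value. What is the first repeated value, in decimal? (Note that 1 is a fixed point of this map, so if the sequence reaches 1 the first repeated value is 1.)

1

647 = (2,5,5,5)_6 → 2² + 5² + 5² + 5² = 4 + 25 + 25 + 25 = 79
79 = (2,1,1)_6 → 2² + 1² + 1² = 4 + 1 + 1 = 6
6 = (1,0)_6 → 1² + 0² = 1 + 0 = 1  — reached the fixed point 1.
1 → 1, so 1 is the first repeated value.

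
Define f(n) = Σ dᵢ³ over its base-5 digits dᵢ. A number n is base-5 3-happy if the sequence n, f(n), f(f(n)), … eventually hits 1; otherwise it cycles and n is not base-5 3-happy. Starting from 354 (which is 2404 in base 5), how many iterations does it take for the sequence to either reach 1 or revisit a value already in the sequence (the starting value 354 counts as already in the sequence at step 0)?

5

354 = (2,4,0,4)_5 → 136
136 = (1,0,2,1)_5 → 10
10 = (2,0)_5 → 8
8 = (1,3)_5 → 28
28 = (1,0,3)_5 → 28  — 28 repeats.
That took 5 steps.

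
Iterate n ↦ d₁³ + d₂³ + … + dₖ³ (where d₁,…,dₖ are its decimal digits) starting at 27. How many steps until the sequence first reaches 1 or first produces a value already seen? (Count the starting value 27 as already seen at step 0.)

27 → 2³ + 7³ = 351
351 → 3³ + 5³ + 1³ = 153
153 → 1³ + 5³ + 3³ = 153  — 153 repeats.
That took 3 steps.

3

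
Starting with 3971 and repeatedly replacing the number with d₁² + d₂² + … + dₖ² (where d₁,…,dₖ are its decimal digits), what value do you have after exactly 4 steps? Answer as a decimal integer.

3971 → 140
140 → 17
17 → 50
50 → 25

25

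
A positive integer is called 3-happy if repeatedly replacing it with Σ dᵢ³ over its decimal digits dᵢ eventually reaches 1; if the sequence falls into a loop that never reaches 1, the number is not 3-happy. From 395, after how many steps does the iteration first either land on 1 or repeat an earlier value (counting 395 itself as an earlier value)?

8

395 → 3³ + 9³ + 5³ = 27 + 729 + 125 = 881
881 → 8³ + 8³ + 1³ = 512 + 512 + 1 = 1025
1025 → 1³ + 0³ + 2³ + 5³ = 1 + 0 + 8 + 125 = 134
134 → 1³ + 3³ + 4³ = 1 + 27 + 64 = 92
92 → 9³ + 2³ = 729 + 8 = 737
737 → 7³ + 3³ + 7³ = 343 + 27 + 343 = 713
713 → 7³ + 1³ + 3³ = 343 + 1 + 27 = 371
371 → 3³ + 7³ + 1³ = 27 + 343 + 1 = 371  — 371 repeats.
That took 8 steps.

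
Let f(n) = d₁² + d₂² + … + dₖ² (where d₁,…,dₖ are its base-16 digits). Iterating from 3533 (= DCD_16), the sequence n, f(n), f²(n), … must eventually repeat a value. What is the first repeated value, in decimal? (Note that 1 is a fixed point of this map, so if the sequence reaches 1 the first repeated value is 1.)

169

3533 = (13,12,13)_16 → 13² + 12² + 13² = 169 + 144 + 169 = 482
482 = (1,14,2)_16 → 1² + 14² + 2² = 1 + 196 + 4 = 201
201 = (12,9)_16 → 12² + 9² = 144 + 81 = 225
225 = (14,1)_16 → 14² + 1² = 196 + 1 = 197
197 = (12,5)_16 → 12² + 5² = 144 + 25 = 169
169 = (10,9)_16 → 10² + 9² = 100 + 81 = 181
181 = (11,5)_16 → 11² + 5² = 121 + 25 = 146
146 = (9,2)_16 → 9² + 2² = 81 + 4 = 85
85 = (5,5)_16 → 5² + 5² = 25 + 25 = 50
50 = (3,2)_16 → 3² + 2² = 9 + 4 = 13
13 = (13)_16 → 13² = 169  — 169 already appeared earlier.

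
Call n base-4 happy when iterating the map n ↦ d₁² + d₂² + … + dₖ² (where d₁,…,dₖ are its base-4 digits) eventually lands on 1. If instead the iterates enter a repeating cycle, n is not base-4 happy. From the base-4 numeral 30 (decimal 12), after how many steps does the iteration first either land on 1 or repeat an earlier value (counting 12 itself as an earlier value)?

12 = (3,0)_4 → 3² + 0² = 9 + 0 = 9
9 = (2,1)_4 → 2² + 1² = 4 + 1 = 5
5 = (1,1)_4 → 1² + 1² = 1 + 1 = 2
2 = (2)_4 → 2² = 4
4 = (1,0)_4 → 1² + 0² = 1 + 0 = 1  — reached 1.
That took 5 steps.

5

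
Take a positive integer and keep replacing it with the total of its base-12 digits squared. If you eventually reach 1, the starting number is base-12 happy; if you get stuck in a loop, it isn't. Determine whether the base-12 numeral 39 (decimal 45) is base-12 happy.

not base-12 happy

45 = (3,9)_12 → 3² + 9² = 90
90 = (7,6)_12 → 7² + 6² = 85
85 = (7,1)_12 → 7² + 1² = 50
50 = (4,2)_12 → 4² + 2² = 20
20 = (1,8)_12 → 1² + 8² = 65
65 = (5,5)_12 → 5² + 5² = 50  — 50 already seen; the sequence cycles without reaching 1.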